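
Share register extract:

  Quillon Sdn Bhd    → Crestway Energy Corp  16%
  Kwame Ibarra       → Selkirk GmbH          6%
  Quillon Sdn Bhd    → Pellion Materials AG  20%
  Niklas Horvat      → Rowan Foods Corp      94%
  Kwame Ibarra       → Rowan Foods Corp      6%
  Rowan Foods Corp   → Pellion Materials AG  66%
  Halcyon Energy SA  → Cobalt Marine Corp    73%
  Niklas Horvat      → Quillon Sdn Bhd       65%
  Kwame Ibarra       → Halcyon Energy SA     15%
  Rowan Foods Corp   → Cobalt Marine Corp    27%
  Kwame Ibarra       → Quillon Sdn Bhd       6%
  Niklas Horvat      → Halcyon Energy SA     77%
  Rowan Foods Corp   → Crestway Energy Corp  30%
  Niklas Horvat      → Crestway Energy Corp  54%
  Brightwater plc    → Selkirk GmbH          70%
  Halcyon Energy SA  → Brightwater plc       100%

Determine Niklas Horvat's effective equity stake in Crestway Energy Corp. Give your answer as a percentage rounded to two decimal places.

92.60%

Niklas reaches Crestway along 3 paths.
Direct stake: 54% = 54%.
Via Rowan: 94% × 30% = 28.2%.
Via Quillon: 65% × 16% = 10.4%.
Total: 54% + 28.2% + 10.4% = 92.6%.
Rounded: 92.60%.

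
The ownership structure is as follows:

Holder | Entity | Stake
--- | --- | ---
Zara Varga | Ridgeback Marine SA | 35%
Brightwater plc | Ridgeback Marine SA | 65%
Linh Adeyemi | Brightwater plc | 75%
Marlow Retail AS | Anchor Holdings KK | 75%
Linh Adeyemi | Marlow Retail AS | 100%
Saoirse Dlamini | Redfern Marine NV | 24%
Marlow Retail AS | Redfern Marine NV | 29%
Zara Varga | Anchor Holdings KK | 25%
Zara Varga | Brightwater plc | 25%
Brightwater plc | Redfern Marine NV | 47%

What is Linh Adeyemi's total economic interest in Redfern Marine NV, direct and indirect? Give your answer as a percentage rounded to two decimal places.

Linh reaches Redfern along 2 paths.
Via Marlow: 100% × 29% = 29%.
Via Brightwater: 75% × 47% = 35.25%.
Total: 29% + 35.25% = 64.25%.

64.25%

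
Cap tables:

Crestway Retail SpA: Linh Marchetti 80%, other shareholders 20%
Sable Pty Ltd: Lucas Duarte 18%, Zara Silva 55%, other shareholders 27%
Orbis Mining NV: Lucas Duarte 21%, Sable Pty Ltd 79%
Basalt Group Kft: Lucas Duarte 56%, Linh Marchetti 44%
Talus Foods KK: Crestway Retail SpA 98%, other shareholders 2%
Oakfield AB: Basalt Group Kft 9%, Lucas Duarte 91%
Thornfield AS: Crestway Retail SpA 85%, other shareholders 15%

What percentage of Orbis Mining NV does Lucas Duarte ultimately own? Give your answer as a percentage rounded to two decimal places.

35.22%

Lucas reaches Orbis along 2 paths.
Direct stake: 21% = 21%.
Via Sable: 18% × 79% = 14.22%.
Total: 21% + 14.22% = 35.22%.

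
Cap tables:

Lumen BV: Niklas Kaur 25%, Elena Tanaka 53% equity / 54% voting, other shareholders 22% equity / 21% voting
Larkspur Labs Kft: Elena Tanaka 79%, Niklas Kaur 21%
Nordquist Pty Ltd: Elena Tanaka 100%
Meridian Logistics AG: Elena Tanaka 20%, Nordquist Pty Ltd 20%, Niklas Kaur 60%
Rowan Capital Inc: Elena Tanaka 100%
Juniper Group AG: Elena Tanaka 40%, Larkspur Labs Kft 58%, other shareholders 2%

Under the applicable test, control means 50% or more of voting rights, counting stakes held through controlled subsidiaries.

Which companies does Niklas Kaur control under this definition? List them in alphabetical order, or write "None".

Meridian Logistics AG

Niklas holds 60% of Meridian, so Niklas controls Meridian.
No other company's threshold is met.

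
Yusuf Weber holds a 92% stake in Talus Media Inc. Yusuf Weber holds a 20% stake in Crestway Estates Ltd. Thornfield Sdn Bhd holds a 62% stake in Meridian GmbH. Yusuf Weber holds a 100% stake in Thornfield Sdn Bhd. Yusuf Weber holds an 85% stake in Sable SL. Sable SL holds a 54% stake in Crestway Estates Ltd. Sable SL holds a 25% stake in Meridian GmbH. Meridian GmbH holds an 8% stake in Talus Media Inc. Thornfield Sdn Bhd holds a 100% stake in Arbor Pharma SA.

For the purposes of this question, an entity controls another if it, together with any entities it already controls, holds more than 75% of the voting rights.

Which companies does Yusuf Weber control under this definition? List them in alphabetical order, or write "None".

Arbor Pharma SA, Meridian GmbH, Sable SL, Talus Media Inc, Thornfield Sdn Bhd

Yusuf holds 100% of Thornfield, so Yusuf controls Thornfield.
Yusuf holds 85% of Sable, so Yusuf controls Sable.
Thornfield holds 100% of Arbor, so Yusuf controls Arbor.
Thornfield and Sable together hold 62% + 25% = 87% of Meridian, so Yusuf controls Meridian.
Meridian and Yusuf together hold 8% + 92% = 100% of Talus, so Yusuf controls Talus.
No other company's threshold is met.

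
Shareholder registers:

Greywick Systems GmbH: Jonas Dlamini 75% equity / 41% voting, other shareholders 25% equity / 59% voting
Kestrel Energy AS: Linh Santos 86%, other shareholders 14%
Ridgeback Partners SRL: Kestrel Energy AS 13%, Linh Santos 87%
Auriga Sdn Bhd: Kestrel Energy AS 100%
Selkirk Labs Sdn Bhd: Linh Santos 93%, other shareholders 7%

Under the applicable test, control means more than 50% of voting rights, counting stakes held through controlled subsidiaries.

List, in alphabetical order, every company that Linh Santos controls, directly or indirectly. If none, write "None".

Auriga Sdn Bhd, Kestrel Energy AS, Ridgeback Partners SRL, Selkirk Labs Sdn Bhd

Linh holds 86% of Kestrel, so Linh controls Kestrel.
Kestrel and Linh together hold 13% + 87% = 100% of Ridgeback, so Linh controls Ridgeback.
Kestrel holds 100% of Auriga, so Linh controls Auriga.
Linh holds 93% of Selkirk, so Linh controls Selkirk.
No other company's threshold is met.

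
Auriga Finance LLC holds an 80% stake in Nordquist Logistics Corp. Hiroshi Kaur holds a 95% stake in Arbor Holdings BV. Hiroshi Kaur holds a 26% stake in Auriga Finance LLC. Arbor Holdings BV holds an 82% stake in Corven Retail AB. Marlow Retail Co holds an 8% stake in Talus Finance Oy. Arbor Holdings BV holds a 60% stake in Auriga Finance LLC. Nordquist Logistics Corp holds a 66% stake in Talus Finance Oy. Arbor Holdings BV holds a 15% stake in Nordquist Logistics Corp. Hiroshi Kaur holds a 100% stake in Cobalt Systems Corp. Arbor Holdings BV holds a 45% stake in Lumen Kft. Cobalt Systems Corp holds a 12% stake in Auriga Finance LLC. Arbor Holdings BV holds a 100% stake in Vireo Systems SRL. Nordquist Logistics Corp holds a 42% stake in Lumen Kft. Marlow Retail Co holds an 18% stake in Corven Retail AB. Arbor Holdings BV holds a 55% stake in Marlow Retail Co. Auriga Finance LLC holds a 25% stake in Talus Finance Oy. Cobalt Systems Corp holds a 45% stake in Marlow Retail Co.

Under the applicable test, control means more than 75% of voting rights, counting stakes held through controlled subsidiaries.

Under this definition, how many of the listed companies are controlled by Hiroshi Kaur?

Hiroshi holds 100% of Cobalt, so Hiroshi controls Cobalt.
Hiroshi holds 95% of Arbor, so Hiroshi controls Arbor.
Arbor and Hiroshi and Cobalt together hold 60% + 26% + 12% = 98% of Auriga, so Hiroshi controls Auriga.
Cobalt and Arbor together hold 45% + 55% = 100% of Marlow, so Hiroshi controls Marlow.
Arbor and Auriga together hold 15% + 80% = 95% of Nordquist, so Hiroshi controls Nordquist.
Arbor holds 100% of Vireo, so Hiroshi controls Vireo.
Nordquist and Arbor together hold 42% + 45% = 87% of Lumen, so Hiroshi controls Lumen.
Nordquist and Marlow and Auriga together hold 66% + 8% + 25% = 99% of Talus, so Hiroshi controls Talus.
Marlow and Arbor together hold 18% + 82% = 100% of Corven, so Hiroshi controls Corven.
Hiroshi controls 9 companies.

9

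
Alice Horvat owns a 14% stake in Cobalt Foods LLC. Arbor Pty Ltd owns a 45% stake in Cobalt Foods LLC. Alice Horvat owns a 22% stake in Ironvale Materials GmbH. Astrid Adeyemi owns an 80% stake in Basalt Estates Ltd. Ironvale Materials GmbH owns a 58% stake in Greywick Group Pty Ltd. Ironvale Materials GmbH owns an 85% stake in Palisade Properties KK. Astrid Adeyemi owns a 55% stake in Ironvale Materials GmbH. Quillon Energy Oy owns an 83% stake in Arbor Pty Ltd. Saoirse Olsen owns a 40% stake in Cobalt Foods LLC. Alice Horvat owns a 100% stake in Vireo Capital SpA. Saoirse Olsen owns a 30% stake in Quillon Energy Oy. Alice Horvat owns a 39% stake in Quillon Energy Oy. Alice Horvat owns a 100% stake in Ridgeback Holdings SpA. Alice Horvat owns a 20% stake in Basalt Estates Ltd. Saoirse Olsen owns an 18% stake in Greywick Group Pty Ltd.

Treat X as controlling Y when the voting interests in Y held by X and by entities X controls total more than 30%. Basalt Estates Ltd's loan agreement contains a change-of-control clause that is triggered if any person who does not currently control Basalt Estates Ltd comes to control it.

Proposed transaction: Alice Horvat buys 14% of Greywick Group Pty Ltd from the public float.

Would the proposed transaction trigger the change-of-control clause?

No

The purchase changes only Alice's holdings, so Alice is the only person who could newly come to control Basalt.
Alice holds 39% of Quillon, so Alice controls Quillon.
Quillon holds 83% of Arbor, so Alice controls Arbor.
Arbor and Alice together hold 45% + 14% = 59% of Cobalt, so Alice controls Cobalt.
Alice holds 100% of Vireo, so Alice controls Vireo.
Alice holds 100% of Ridgeback, so Alice controls Ridgeback.
In Basalt, Alice's side holds only 20%, not > 30%.
So before the transaction, Alice does not control Basalt.
After the purchase, Alice holds 14% of Greywick directly.
Alice's side now holds 14% of Greywick, not > 30%, so Alice still does not control Greywick.
After the transaction, Alice's side holds 20% of Basalt, not > 30%, so Alice still does not control Basalt.
No new person acquires control, so the clause is not triggered.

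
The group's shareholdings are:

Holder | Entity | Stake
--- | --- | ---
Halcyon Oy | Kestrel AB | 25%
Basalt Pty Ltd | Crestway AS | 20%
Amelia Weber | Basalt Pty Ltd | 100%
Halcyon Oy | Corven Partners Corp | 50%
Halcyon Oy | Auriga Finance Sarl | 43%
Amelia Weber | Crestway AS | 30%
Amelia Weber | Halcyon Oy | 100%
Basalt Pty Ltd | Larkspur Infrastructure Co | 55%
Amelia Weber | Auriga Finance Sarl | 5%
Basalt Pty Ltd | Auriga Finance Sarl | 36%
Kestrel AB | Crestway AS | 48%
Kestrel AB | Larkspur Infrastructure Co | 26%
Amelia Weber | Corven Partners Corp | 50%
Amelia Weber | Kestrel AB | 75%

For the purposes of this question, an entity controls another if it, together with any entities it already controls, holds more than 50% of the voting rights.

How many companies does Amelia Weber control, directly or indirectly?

Amelia holds 100% of Basalt, so Amelia controls Basalt.
Amelia holds 100% of Halcyon, so Amelia controls Halcyon.
Amelia and Halcyon together hold 75% + 25% = 100% of Kestrel, so Amelia controls Kestrel.
Halcyon and Amelia together hold 50% + 50% = 100% of Corven, so Amelia controls Corven.
Basalt and Halcyon and Amelia together hold 36% + 43% + 5% = 84% of Auriga, so Amelia controls Auriga.
Kestrel and Basalt together hold 26% + 55% = 81% of Larkspur, so Amelia controls Larkspur.
Kestrel and Basalt and Amelia together hold 48% + 20% + 30% = 98% of Crestway, so Amelia controls Crestway.
Amelia controls 7 companies.

7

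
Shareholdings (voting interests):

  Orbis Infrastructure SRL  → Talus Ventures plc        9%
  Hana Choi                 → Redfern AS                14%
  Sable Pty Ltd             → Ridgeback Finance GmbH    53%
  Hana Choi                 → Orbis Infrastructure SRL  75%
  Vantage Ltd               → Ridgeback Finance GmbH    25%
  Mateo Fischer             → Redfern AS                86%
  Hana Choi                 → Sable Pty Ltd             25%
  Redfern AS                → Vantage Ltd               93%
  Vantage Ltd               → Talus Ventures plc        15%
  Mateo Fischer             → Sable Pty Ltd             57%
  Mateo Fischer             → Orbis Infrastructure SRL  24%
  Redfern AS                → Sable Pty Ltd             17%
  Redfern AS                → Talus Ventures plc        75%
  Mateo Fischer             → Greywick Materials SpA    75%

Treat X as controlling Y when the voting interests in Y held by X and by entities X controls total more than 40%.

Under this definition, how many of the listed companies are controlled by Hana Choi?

1

Hana holds 75% of Orbis, so Hana controls Orbis.
No other company's threshold is met.
Hana controls 1 company.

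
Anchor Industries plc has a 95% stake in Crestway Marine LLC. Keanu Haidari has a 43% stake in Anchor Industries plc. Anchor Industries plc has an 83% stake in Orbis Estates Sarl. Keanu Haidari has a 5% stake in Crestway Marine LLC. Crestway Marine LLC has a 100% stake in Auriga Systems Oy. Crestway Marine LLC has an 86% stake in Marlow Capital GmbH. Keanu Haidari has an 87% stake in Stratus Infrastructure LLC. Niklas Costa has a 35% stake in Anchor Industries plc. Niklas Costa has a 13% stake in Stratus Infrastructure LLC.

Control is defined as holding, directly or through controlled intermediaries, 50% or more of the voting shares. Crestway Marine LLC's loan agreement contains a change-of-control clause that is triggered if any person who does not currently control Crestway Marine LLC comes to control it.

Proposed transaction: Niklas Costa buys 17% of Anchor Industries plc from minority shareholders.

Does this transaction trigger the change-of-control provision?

The purchase changes only Niklas's holdings, so Niklas is the only person who could newly come to control Crestway.
Niklas's largest direct stake is 35% in Anchor, which does not meet the threshold, so Niklas controls no company.
Neither Niklas nor any entity Niklas controls holds any voting interest in Crestway.
So before the transaction, Niklas does not control Crestway.
After the purchase, Niklas's direct stake in Anchor rises to 35% + 17% = 52%.
Niklas holds 52% of Anchor, so Niklas controls Anchor.
Anchor holds 95% of Crestway, so Niklas controls Crestway.
Niklas did not control Crestway before and does after, so the clause is triggered.

Yes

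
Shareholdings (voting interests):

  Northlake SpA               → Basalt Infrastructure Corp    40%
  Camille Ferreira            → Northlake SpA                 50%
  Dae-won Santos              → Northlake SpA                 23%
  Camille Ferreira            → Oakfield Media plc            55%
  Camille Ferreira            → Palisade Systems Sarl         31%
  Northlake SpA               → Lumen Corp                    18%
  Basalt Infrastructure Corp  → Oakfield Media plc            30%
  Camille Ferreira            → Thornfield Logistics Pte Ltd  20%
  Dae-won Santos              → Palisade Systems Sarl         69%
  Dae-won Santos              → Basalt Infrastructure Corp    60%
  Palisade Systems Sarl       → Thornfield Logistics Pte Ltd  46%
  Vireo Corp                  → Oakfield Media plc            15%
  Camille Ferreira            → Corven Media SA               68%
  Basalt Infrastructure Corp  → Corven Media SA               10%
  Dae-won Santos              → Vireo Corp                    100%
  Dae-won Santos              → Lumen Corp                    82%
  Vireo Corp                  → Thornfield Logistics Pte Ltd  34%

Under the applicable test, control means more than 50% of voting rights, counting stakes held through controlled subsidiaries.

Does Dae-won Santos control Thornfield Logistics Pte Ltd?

Yes

Dae-won holds 100% of Vireo, so Dae-won controls Vireo.
Dae-won holds 69% of Palisade, so Dae-won controls Palisade.
Vireo and Palisade together hold 34% + 46% = 80% of Thornfield, so Dae-won controls Thornfield.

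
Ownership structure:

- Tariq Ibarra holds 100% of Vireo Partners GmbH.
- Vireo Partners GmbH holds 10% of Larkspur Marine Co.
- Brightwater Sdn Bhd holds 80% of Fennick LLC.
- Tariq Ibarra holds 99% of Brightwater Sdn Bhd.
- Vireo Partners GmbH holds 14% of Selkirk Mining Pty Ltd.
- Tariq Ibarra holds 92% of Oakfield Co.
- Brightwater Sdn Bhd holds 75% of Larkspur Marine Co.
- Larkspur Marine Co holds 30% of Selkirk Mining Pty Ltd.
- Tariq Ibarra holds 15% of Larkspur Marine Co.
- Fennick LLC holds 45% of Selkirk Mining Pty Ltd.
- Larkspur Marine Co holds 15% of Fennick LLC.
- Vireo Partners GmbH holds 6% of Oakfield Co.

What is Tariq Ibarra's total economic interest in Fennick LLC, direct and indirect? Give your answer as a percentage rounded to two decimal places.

94.09%

Tariq reaches Fennick along 4 paths.
Via Vireo → Larkspur: 100% × 10% × 15% = 1.5%.
Via Larkspur: 15% × 15% = 2.25%.
Via Brightwater → Larkspur: 99% × 75% × 15% = 11.1375%.
Via Brightwater: 99% × 80% = 79.2%.
Total: 1.5% + 2.25% + 11.1375% + 79.2% = 94.0875%.
Rounded: 94.09%.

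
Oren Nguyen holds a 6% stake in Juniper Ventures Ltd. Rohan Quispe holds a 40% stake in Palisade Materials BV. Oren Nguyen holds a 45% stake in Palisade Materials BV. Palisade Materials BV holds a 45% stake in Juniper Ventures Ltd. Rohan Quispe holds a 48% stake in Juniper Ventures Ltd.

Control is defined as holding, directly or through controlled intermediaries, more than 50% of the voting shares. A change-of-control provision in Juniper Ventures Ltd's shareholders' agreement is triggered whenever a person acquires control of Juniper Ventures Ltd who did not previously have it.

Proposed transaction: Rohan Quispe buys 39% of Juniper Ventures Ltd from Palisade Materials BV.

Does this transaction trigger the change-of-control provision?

The purchase adds only to Rohan's holdings (Palisade's stake shrinks), so Rohan is the only person who could newly come to control Juniper.
Rohan's largest direct stake is 48% in Juniper, which does not meet the threshold, so Rohan controls no company.
In Juniper, Rohan's side holds only 48%, not > 50%.
So before the transaction, Rohan does not control Juniper.
After the purchase, Rohan's direct stake in Juniper rises to 48% + 39% = 87%, and Palisade's stake falls to 6%.
Rohan holds 87% of Juniper, so Rohan controls Juniper.
Rohan did not control Juniper before and does after, so the clause is triggered.

Yes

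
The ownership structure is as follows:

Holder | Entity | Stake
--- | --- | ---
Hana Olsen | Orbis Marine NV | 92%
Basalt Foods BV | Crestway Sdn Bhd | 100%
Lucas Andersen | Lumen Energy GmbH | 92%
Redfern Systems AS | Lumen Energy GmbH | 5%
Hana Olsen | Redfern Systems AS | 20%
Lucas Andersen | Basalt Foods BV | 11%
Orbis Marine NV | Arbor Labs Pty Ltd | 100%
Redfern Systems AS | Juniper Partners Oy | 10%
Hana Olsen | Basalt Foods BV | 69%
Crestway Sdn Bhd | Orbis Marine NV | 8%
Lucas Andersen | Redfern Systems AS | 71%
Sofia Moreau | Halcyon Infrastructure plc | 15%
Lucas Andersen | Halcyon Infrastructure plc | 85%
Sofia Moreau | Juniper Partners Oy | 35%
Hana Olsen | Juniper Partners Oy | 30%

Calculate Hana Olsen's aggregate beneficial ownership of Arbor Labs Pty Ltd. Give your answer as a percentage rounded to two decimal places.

Hana reaches Arbor along 2 paths.
Via Orbis: 92% × 100% = 92%.
Via Basalt → Crestway → Orbis: 69% × 100% × 8% × 100% = 5.52%.
Total: 92% + 5.52% = 97.52%.

97.52%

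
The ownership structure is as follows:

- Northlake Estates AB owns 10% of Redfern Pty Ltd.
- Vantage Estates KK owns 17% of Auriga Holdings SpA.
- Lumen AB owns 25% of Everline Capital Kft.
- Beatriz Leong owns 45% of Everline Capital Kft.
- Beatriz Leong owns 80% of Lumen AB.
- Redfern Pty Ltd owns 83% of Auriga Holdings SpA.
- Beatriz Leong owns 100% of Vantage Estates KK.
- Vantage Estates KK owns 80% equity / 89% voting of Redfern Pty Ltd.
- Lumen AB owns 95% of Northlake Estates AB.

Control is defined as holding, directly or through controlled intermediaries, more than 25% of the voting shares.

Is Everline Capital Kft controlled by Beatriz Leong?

Beatriz holds 80% of Lumen, so Beatriz controls Lumen.
Lumen and Beatriz together hold 25% + 45% = 70% of Everline, so Beatriz controls Everline.

Yes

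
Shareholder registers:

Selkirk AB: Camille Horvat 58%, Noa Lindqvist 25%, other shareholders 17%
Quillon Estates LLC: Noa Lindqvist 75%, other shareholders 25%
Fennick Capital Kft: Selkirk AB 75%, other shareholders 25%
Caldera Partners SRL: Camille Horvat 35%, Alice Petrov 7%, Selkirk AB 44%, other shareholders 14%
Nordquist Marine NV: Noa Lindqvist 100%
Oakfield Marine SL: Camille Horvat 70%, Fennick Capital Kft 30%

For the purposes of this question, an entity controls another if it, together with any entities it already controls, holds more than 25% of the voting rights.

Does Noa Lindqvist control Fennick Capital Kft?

No

Noa holds 75% of Quillon, so Noa controls Quillon.
Noa holds 100% of Nordquist, so Noa controls Nordquist.
Neither Noa nor any entity Noa controls holds any voting interest in Fennick.
So Noa does not control Fennick.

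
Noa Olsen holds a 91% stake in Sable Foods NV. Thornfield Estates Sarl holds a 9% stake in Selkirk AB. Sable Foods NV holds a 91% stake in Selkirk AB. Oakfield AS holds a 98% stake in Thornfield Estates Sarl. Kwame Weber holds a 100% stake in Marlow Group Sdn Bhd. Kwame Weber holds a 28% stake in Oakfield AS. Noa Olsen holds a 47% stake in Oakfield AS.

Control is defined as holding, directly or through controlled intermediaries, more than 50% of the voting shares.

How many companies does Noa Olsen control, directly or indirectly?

Noa holds 91% of Sable, so Noa controls Sable.
Sable holds 91% of Selkirk, so Noa controls Selkirk.
No other company's threshold is met.
Noa controls 2 companies.

2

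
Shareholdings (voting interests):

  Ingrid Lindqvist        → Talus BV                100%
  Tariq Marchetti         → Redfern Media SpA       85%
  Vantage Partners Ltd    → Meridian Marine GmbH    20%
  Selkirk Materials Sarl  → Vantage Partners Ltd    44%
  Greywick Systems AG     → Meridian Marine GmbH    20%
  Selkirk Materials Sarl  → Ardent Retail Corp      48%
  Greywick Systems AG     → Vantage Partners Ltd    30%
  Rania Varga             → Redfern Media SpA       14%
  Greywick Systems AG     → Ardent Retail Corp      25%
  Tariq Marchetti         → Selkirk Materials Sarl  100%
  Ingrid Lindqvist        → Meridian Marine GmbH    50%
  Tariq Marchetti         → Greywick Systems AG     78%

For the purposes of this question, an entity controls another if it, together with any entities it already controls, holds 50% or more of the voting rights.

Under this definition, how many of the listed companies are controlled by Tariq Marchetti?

Tariq holds 100% of Selkirk, so Tariq controls Selkirk.
Tariq holds 78% of Greywick, so Tariq controls Greywick.
Tariq holds 85% of Redfern, so Tariq controls Redfern.
Greywick and Selkirk together hold 25% + 48% = 73% of Ardent, so Tariq controls Ardent.
Greywick and Selkirk together hold 30% + 44% = 74% of Vantage, so Tariq controls Vantage.
No other company's threshold is met.
Tariq controls 5 companies.

5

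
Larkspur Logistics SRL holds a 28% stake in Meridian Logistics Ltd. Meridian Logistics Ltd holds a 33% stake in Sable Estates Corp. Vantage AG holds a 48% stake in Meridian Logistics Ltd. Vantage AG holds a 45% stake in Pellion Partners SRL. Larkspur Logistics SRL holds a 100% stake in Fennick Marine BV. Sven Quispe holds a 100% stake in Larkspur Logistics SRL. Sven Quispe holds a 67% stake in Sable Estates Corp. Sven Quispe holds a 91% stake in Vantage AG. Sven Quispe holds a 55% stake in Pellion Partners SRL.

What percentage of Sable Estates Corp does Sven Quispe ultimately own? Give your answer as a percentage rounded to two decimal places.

Sven reaches Sable along 3 paths.
Direct stake: 67% = 67%.
Via Vantage → Meridian: 91% × 48% × 33% = 14.4144%.
Via Larkspur → Meridian: 100% × 28% × 33% = 9.24%.
Total: 67% + 14.4144% + 9.24% = 90.6544%.
Rounded: 90.65%.

90.65%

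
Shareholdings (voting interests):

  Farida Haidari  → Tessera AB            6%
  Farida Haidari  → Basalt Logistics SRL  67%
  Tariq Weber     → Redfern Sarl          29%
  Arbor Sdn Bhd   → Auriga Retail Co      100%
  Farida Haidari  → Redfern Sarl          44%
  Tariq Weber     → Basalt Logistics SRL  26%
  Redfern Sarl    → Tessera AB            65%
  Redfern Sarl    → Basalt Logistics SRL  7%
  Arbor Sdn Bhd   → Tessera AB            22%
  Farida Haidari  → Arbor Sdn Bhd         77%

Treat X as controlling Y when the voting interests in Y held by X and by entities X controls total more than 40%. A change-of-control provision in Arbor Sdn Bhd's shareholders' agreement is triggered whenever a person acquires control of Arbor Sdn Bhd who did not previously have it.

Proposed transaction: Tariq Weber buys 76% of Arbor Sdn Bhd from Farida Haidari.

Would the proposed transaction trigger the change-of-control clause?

The purchase adds only to Tariq's holdings (Farida's stake shrinks), so Tariq is the only person who could newly come to control Arbor.
Tariq's largest direct stake is 29% in Redfern, which does not meet the threshold, so Tariq controls no company.
Neither Tariq nor any entity Tariq controls holds any voting interest in Arbor.
So before the transaction, Tariq does not control Arbor.
After the purchase, Tariq holds 76% of Arbor directly, and Farida's stake falls to 1%.
Tariq holds 76% of Arbor, so Tariq controls Arbor.
Tariq did not control Arbor before and does after, so the clause is triggered.

Yes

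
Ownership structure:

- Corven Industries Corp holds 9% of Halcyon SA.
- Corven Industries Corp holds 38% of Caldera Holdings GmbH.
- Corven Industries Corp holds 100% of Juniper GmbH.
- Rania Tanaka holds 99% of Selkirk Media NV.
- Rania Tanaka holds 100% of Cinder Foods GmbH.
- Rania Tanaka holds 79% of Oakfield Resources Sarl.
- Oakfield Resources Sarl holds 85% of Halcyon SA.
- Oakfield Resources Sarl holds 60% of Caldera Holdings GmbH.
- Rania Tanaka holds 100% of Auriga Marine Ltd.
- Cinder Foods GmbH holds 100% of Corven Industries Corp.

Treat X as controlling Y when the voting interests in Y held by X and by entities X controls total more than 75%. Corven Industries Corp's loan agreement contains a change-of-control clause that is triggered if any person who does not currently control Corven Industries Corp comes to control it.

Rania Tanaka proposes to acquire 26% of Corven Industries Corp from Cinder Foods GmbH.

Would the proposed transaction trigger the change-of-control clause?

The purchase adds only to Rania's holdings (Cinder's stake shrinks), so Rania is the only person who could newly come to control Corven.
Rania holds 100% of Cinder, so Rania controls Cinder.
Cinder holds 100% of Corven, so Rania controls Corven.
So Rania already controls Corven before the transaction.
After the purchase, Rania holds 26% of Corven directly, and Cinder's stake falls to 74%.
Rania controlled Corven already, so this is not a new person acquiring control; every other person's position is unchanged or reduced.
No new person acquires control, so the clause is not triggered.

No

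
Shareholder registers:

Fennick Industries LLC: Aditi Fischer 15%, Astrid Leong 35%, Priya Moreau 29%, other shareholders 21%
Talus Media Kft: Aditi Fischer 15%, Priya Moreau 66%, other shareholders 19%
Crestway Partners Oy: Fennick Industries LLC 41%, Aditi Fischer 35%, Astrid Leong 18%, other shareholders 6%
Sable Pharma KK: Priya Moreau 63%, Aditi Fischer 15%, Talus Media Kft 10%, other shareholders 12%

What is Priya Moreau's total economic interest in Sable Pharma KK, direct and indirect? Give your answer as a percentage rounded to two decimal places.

69.60%

Priya reaches Sable along 2 paths.
Direct stake: 63% = 63%.
Via Talus: 66% × 10% = 6.6%.
Total: 63% + 6.6% = 69.6%.
Rounded: 69.60%.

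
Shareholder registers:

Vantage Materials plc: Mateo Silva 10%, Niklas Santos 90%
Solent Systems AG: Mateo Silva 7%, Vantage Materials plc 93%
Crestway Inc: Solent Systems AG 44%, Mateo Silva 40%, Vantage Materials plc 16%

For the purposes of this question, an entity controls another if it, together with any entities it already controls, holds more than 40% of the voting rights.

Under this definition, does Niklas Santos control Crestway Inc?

Niklas holds 90% of Vantage, so Niklas controls Vantage.
Vantage holds 93% of Solent, so Niklas controls Solent.
Solent and Vantage together hold 44% + 16% = 60% of Crestway, so Niklas controls Crestway.

Yes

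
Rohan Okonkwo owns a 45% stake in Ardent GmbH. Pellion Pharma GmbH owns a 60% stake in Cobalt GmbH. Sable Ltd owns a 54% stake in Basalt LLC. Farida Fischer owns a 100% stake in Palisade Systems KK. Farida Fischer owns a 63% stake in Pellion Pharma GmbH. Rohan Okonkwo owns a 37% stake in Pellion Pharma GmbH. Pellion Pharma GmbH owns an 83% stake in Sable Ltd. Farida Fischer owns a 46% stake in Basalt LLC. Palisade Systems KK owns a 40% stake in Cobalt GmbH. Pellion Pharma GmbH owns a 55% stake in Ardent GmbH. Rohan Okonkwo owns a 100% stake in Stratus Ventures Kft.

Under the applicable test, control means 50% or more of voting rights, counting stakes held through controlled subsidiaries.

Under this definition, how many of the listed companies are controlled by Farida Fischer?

Farida holds 63% of Pellion, so Farida controls Pellion.
Farida holds 100% of Palisade, so Farida controls Palisade.
Pellion holds 83% of Sable, so Farida controls Sable.
Pellion holds 55% of Ardent, so Farida controls Ardent.
Sable and Farida together hold 54% + 46% = 100% of Basalt, so Farida controls Basalt.
Palisade and Pellion together hold 40% + 60% = 100% of Cobalt, so Farida controls Cobalt.
No other company's threshold is met.
Farida controls 6 companies.

6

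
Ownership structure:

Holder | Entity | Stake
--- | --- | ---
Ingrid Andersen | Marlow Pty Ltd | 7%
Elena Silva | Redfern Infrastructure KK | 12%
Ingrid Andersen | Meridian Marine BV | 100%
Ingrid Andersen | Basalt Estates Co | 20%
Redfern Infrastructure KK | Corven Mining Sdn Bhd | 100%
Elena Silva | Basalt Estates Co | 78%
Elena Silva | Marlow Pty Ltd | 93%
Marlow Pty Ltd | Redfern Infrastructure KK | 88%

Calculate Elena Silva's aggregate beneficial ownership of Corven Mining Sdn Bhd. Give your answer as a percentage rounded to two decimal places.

93.84%

Elena reaches Corven along 2 paths.
Via Marlow → Redfern: 93% × 88% × 100% = 81.84%.
Via Redfern: 12% × 100% = 12%.
Total: 81.84% + 12% = 93.84%.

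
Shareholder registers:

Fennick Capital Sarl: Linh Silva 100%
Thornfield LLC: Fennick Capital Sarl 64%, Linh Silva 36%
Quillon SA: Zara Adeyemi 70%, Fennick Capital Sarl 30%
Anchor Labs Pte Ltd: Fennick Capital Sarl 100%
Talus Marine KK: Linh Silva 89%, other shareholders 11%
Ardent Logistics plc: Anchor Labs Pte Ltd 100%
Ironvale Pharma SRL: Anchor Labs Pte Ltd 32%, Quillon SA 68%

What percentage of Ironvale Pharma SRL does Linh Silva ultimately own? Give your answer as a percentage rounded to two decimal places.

Linh reaches Ironvale along 2 paths.
Via Fennick → Anchor: 100% × 100% × 32% = 32%.
Via Fennick → Quillon: 100% × 30% × 68% = 20.4%.
Total: 32% + 20.4% = 52.4%.
Rounded: 52.40%.

52.40%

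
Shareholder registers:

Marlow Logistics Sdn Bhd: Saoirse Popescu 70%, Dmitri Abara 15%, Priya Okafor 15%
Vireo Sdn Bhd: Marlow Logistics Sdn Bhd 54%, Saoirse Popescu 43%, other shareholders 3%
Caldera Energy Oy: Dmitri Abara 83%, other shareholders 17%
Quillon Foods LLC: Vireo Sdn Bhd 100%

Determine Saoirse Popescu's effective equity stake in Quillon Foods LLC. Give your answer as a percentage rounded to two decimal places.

80.80%

Saoirse reaches Quillon along 2 paths.
Via Marlow → Vireo: 70% × 54% × 100% = 37.8%.
Via Vireo: 43% × 100% = 43%.
Total: 37.8% + 43% = 80.8%.
Rounded: 80.80%.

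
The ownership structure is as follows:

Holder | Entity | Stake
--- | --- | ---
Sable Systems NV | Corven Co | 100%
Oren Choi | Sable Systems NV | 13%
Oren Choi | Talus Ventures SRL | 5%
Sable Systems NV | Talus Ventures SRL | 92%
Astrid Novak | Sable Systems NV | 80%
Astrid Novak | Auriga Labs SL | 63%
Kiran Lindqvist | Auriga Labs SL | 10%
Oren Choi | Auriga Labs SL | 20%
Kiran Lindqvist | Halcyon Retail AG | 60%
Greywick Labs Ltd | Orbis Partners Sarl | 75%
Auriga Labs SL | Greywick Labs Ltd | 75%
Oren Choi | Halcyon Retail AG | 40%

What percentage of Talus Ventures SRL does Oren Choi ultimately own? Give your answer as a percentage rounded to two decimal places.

Oren reaches Talus along 2 paths.
Via Sable: 13% × 92% = 11.96%.
Direct stake: 5% = 5%.
Total: 11.96% + 5% = 16.96%.

16.96%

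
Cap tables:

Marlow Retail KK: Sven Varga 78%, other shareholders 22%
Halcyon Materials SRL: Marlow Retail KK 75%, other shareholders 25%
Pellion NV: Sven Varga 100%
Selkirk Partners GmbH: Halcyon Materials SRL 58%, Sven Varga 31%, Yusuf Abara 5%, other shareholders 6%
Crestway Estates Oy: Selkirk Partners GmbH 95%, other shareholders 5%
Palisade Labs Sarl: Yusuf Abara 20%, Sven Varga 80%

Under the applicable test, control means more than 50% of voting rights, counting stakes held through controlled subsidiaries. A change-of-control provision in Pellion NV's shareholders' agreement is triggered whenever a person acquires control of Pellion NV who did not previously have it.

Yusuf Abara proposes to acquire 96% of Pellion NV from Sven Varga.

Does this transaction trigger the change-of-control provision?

Yes

The purchase adds only to Yusuf's holdings (Sven's stake shrinks), so Yusuf is the only person who could newly come to control Pellion.
Yusuf's largest direct stake is 20% in Palisade, which does not meet the threshold, so Yusuf controls no company.
Neither Yusuf nor any entity Yusuf controls holds any voting interest in Pellion.
So before the transaction, Yusuf does not control Pellion.
After the purchase, Yusuf holds 96% of Pellion directly, and Sven's stake falls to 4%.
Yusuf holds 96% of Pellion, so Yusuf controls Pellion.
Yusuf did not control Pellion before and does after, so the clause is triggered.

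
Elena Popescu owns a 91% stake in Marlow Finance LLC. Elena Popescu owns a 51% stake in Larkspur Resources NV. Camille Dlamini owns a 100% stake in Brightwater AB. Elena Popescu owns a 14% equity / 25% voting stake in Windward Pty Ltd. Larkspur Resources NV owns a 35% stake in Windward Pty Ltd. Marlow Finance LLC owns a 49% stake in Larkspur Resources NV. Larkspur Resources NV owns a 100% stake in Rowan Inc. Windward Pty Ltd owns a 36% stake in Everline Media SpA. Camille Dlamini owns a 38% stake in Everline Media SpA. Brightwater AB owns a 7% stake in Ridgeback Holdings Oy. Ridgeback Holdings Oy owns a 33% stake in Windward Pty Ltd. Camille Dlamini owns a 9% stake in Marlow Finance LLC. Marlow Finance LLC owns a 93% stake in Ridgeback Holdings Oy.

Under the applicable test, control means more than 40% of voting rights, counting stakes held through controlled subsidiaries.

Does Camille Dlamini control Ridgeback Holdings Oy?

No

Camille holds 100% of Brightwater, so Camille controls Brightwater.
In Ridgeback, Camille's side holds only 7%, not > 40%.
So Camille does not control Ridgeback.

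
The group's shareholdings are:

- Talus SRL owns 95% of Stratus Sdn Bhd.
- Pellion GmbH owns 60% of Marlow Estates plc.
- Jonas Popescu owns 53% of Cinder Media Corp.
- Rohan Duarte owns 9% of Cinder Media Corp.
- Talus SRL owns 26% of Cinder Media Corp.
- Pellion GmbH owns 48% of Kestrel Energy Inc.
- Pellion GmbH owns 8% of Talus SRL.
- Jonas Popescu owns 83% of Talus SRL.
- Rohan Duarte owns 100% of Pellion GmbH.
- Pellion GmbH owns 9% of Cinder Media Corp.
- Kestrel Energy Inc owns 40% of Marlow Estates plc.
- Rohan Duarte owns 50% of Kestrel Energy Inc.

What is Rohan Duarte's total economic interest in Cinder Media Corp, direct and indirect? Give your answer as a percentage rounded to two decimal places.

20.08%

Rohan reaches Cinder along 3 paths.
Via Pellion: 100% × 9% = 9%.
Direct stake: 9% = 9%.
Via Pellion → Talus: 100% × 8% × 26% = 2.08%.
Total: 9% + 9% + 2.08% = 20.08%.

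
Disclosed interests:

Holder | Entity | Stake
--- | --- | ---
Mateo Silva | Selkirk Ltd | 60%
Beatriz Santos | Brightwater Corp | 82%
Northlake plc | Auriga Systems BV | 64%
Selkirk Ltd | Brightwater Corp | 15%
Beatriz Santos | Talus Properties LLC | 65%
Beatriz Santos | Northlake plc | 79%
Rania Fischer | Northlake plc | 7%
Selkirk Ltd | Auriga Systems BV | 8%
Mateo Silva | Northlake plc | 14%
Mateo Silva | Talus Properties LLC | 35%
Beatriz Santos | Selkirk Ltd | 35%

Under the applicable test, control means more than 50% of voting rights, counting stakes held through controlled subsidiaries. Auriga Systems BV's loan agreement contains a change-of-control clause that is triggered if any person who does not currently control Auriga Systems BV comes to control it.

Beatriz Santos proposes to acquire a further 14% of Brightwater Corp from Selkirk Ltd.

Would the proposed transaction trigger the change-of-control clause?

No

The purchase adds only to Beatriz's holdings (Selkirk's stake shrinks), so Beatriz is the only person who could newly come to control Auriga.
Beatriz holds 79% of Northlake, so Beatriz controls Northlake.
Northlake holds 64% of Auriga, so Beatriz controls Auriga.
So Beatriz already controls Auriga before the transaction.
After the purchase, Beatriz's direct stake in Brightwater rises to 82% + 14% = 96%, and Selkirk's stake falls to 1%.
Beatriz controlled Auriga already, so this is not a new person acquiring control; every other person's position is unchanged or reduced.
No new person acquires control, so the clause is not triggered.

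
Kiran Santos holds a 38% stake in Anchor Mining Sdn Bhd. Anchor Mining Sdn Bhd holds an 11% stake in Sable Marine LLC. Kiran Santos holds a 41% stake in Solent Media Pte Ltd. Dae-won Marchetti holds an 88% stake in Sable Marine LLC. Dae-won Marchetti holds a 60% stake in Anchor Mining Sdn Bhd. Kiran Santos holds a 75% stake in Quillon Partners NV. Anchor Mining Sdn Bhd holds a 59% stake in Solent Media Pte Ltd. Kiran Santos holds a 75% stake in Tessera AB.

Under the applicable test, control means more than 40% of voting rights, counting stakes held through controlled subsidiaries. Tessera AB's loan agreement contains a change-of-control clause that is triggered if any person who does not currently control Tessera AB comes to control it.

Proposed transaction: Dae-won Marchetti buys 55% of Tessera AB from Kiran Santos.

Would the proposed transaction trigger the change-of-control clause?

The purchase adds only to Dae-won's holdings (Kiran's stake shrinks), so Dae-won is the only person who could newly come to control Tessera.
Dae-won holds 60% of Anchor, so Dae-won controls Anchor.
Anchor holds 59% of Solent, so Dae-won controls Solent.
Dae-won and Anchor together hold 88% + 11% = 99% of Sable, so Dae-won controls Sable.
Neither Dae-won nor any entity Dae-won controls holds any voting interest in Tessera.
So before the transaction, Dae-won does not control Tessera.
After the purchase, Dae-won holds 55% of Tessera directly, and Kiran's stake falls to 20%.
Dae-won holds 55% of Tessera, so Dae-won controls Tessera.
Dae-won did not control Tessera before and does after, so the clause is triggered.

Yes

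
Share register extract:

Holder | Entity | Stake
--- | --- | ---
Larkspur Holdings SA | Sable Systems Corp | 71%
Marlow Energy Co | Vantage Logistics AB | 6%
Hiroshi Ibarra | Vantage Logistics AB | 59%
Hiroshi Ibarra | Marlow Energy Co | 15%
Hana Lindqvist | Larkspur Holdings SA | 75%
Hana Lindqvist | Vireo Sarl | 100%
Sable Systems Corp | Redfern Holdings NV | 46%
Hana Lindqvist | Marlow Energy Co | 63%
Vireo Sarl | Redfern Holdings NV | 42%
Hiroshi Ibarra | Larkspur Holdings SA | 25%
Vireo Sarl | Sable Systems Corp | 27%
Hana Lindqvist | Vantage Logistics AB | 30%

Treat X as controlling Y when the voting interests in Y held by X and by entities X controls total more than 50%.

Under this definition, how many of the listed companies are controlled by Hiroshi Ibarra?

Hiroshi holds 59% of Vantage, so Hiroshi controls Vantage.
No other company's threshold is met.
Hiroshi controls 1 company.

1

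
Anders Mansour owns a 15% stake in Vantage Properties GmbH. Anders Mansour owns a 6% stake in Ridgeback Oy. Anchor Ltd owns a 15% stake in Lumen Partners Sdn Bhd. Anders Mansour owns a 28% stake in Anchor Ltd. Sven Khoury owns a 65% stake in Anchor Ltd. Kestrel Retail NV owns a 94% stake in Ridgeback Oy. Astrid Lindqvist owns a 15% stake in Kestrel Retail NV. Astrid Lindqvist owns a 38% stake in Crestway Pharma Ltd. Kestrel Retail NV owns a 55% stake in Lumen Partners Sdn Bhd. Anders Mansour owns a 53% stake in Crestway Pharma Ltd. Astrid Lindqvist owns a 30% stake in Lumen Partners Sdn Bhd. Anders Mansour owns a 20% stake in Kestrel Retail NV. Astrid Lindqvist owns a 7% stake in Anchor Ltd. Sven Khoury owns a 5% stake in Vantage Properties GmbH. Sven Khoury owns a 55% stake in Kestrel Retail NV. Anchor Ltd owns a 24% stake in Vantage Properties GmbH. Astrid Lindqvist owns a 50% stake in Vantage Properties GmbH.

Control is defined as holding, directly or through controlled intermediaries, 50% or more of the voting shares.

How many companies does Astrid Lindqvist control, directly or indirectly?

Astrid holds 50% of Vantage, so Astrid controls Vantage.
No other company's threshold is met.
Astrid controls 1 company.

1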